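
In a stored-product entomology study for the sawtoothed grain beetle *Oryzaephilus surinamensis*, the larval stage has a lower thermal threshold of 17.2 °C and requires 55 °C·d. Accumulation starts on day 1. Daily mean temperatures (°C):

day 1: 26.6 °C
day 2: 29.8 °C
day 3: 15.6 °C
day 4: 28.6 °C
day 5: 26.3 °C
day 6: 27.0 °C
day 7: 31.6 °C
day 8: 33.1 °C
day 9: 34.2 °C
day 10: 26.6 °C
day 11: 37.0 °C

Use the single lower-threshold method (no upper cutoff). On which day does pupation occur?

day 7

Daily DD above 17.2 °C: 9.4, 12.6, 0.0, 11.4, 9.1, 9.8, 14.4, 15.9, 17.0, 9.4, 19.8.
Cumulative: 9.4, 22.0, 22.0, 33.4, 42.5, 52.3, 66.7, 82.6, 99.6, 109.0, 128.8.
The total first reaches 55 DD on day 7.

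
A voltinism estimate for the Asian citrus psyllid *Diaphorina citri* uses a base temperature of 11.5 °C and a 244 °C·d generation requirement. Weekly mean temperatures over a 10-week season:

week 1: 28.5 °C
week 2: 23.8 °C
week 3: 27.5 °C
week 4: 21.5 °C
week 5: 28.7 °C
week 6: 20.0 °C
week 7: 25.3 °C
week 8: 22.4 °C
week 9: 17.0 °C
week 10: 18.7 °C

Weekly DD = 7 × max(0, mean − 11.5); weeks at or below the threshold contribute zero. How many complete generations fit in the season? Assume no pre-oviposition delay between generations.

3 generations

Weekly DD (7 × max(0, T̄ − 11.5)): 119.0, 86.1, 112.0, 70.0, 120.4, 59.5, 96.6, 76.3, 38.5, 50.4.
Season total = 828.8 DD.
Complete generations = ⌊828.8 / 244⌋ = 3.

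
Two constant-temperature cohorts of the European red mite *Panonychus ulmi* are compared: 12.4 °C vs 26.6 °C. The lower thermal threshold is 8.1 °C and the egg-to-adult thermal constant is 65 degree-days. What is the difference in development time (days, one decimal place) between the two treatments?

11.6 days

At 12.4 °C: 65 / (12.4 − 8.1) = 65 / 4.3 = 15.116 d.
At 26.6 °C: 65 / (26.6 − 8.1) = 65 / 18.5 = 3.514 d.
Difference = |15.116 − 3.514| = 11.603 ≈ 11.6 days.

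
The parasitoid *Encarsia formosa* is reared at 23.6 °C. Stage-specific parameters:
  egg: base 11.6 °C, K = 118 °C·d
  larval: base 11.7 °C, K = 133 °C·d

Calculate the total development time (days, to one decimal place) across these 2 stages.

21.0 days

egg: 118 / (23.6 − 11.6) = 118 / 12.0 = 9.833 d.
larval: 133 / (23.6 − 11.7) = 133 / 11.9 = 11.176 d.
Sum = 21.010 ≈ 21.0 days.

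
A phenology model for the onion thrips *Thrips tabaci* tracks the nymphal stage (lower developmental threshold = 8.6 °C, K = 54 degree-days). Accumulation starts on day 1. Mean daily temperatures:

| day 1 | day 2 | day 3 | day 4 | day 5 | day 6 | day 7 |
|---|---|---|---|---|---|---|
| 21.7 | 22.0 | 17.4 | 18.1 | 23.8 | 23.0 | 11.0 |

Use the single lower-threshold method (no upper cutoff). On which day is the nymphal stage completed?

Daily DD above 8.6 °C: 13.1, 13.4, 8.8, 9.5, 15.2, 14.4, 2.4.
Cumulative: 13.1, 26.5, 35.3, 44.8, 60.0, 74.4, 76.8.
The total first reaches 54 DD on day 5.

day 5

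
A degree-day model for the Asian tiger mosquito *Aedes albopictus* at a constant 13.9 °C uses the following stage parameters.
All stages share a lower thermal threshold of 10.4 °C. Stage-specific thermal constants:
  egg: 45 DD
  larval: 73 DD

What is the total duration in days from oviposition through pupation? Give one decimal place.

Daily accumulation at 13.9 °C = 13.9 − 10.4 = 3.5 DD/day.
Total K = 45 + 73 = 118 DD.
Total duration = 118 / 3.5 = 33.714 ≈ 33.7 days.

33.7 days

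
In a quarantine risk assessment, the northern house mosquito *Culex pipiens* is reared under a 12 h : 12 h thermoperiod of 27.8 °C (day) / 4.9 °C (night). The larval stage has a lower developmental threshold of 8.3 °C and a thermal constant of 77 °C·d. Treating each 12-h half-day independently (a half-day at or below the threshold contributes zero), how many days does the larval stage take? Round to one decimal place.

Day half: max(0, 27.8 − 8.3) × 0.5 = 19.5 × 0.5 = 9.75 DD.
Night half: max(0, 4.9 − 8.3) × 0.5 = 0.0 × 0.5 = 0.00 DD.
Per 24 h: 9.75 DD/day.
Duration = 77 / 9.75 = 7.897 ≈ 7.9 days.

7.9 days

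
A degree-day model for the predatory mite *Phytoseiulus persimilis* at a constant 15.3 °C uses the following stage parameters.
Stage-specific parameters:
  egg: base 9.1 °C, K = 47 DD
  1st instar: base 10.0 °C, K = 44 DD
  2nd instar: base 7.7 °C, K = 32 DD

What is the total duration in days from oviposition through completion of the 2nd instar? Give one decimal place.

20.1 days

egg: 47 / (15.3 − 9.1) = 47 / 6.2 = 7.581 d.
1st instar: 44 / (15.3 − 10.0) = 44 / 5.3 = 8.302 d.
2nd instar: 32 / (15.3 − 7.7) = 32 / 7.6 = 4.211 d.
Sum = 20.093 ≈ 20.1 days.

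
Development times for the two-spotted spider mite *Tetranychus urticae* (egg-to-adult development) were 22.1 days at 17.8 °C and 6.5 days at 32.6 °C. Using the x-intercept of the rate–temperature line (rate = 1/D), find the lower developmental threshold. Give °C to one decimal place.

Under the model K = D·(T − T_b), so D₁·(T₁ − T_b) = D₂·(T₂ − T_b).
22.1·(17.8 − T_b) = 6.5·(32.6 − T_b)
T_b = (22.1·17.8 − 6.5·32.6) / (22.1 − 6.5) = 181.48 / 15.6 = 11.633 °C ≈ 11.6 °C.

11.6 °C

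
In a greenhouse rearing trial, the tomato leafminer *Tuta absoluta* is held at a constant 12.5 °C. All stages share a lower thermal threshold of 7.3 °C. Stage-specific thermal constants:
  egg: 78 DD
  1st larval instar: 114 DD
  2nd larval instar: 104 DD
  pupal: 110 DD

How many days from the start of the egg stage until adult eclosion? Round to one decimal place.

78.1 days

Daily accumulation at 12.5 °C = 12.5 − 7.3 = 5.2 DD/day.
Total K = 78 + 114 + 104 + 110 = 406 DD.
Total duration = 406 / 5.2 = 78.077 ≈ 78.1 days.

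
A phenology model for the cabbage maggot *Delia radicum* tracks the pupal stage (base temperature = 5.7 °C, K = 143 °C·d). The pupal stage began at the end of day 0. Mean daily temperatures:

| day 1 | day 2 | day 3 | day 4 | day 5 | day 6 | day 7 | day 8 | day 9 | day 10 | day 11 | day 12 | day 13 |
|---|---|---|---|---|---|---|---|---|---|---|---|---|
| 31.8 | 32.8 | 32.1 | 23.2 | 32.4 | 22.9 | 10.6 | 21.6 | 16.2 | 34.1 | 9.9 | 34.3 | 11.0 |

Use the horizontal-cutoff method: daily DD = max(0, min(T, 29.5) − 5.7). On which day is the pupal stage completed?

day 8

Daily DD above 5.7 °C (capped at 23.8): 23.8, 23.8, 23.8, 17.5, 23.8, 17.2, 4.9, 15.9, 10.5, 23.8, 4.2, 23.8, 5.3.
Cumulative: 23.8, 47.6, 71.4, 88.9, 112.7, 129.9, 134.8, 150.7, 161.2, 185.0, 189.2, 213.0, 218.3.
The total first reaches 143 DD on day 8.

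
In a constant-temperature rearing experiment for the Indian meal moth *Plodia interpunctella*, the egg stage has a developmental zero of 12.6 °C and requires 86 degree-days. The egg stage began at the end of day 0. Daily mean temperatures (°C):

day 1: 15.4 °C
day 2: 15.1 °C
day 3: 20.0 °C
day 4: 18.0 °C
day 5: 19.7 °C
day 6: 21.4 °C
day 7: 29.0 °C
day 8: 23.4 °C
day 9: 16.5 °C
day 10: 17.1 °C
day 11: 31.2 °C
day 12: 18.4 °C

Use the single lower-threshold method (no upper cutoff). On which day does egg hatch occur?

Daily DD above 12.6 °C: 2.8, 2.5, 7.4, 5.4, 7.1, 8.8, 16.4, 10.8, 3.9, 4.5, 18.6, 5.8.
Cumulative: 2.8, 5.3, 12.7, 18.1, 25.2, 34.0, 50.4, 61.2, 65.1, 69.6, 88.2, 94.0.
The total first reaches 86 DD on day 11.

day 11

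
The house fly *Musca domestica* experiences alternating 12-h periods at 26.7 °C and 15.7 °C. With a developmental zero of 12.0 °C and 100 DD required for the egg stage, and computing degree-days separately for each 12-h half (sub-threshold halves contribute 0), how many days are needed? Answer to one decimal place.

Day half: max(0, 26.7 − 12.0) × 0.5 = 14.7 × 0.5 = 7.35 DD.
Night half: max(0, 15.7 − 12.0) × 0.5 = 3.7 × 0.5 = 1.85 DD.
Per 24 h: 9.20 DD/day.
Duration = 100 / 9.20 = 10.870 ≈ 10.9 days.

10.9 days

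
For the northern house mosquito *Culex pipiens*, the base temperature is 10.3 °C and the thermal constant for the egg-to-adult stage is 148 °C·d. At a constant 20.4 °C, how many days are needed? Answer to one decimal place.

14.7 days

Daily accumulation = 20.4 − 10.3 = 10.1 DD/day.
Duration = 148 / 10.1 = 14.653 ≈ 14.7 days.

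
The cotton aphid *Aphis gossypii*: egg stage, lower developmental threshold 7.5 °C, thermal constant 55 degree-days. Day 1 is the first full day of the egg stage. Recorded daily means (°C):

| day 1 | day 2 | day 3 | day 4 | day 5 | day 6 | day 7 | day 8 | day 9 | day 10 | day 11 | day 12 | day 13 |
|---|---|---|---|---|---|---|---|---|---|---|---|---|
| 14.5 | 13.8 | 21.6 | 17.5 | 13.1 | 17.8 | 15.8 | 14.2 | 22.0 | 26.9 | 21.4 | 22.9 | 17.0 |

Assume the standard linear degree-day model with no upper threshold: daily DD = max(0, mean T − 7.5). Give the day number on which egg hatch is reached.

day 7

Daily DD above 7.5 °C: 7.0, 6.3, 14.1, 10.0, 5.6, 10.3, 8.3, 6.7, 14.5, 19.4, 13.9, 15.4, 9.5.
Cumulative: 7.0, 13.3, 27.4, 37.4, 43.0, 53.3, 61.6, 68.3, 82.8, 102.2, 116.1, 131.5, 141.0.
The total first reaches 55 DD on day 7.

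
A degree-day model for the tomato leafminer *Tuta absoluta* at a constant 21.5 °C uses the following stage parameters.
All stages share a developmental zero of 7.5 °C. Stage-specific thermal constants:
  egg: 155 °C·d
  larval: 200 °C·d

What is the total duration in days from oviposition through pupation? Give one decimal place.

Daily accumulation at 21.5 °C = 21.5 − 7.5 = 14.0 DD/day.
Total K = 155 + 200 = 355 DD.
Total duration = 355 / 14.0 = 25.357 ≈ 25.4 days.

25.4 days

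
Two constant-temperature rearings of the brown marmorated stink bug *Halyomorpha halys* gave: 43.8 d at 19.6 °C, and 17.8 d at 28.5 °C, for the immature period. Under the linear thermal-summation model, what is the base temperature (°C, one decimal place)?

13.5 °C

Equal thermal constants: D₁(T₁ − T_b) = D₂(T₂ − T_b).
43.8·(19.6 − T_b) = 17.8·(28.5 − T_b)
T_b = (43.8·19.6 − 17.8·28.5) / (43.8 − 17.8) = 351.18 / 26.0 = 13.507 °C ≈ 13.5 °C.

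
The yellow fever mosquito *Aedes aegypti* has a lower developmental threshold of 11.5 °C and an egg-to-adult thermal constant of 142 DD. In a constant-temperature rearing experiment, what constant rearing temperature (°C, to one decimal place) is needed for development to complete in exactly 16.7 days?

20.0 °C

Required daily accumulation = 142 / 16.7 = 8.503 DD/day.
T = T_base + 8.503 = 11.5 + 8.503 = 20.003 ≈ 20.0 °C.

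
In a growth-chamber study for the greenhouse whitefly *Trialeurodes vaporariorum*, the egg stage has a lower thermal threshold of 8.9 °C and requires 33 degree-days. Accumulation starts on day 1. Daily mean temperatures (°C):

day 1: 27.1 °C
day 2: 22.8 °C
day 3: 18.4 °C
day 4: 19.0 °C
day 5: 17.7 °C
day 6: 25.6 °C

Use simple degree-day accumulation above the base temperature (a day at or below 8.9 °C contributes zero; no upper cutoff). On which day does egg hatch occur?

day 3

Daily DD above 8.9 °C: 18.2, 13.9, 9.5, 10.1, 8.8, 16.7.
Cumulative: 18.2, 32.1, 41.6, 51.7, 60.5, 77.2.
The total first reaches 33 DD on day 3.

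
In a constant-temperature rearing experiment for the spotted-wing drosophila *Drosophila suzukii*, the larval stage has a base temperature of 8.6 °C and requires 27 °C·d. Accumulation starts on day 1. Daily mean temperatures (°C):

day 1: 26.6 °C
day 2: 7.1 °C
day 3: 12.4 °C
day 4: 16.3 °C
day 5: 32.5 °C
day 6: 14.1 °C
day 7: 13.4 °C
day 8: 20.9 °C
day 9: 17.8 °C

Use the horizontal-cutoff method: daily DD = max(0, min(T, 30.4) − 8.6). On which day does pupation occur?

day 4

Daily DD above 8.6 °C (capped at 21.8): 18.0, 0.0, 3.8, 7.7, 21.8, 5.5, 4.8, 12.3, 9.2.
Cumulative: 18.0, 18.0, 21.8, 29.5, 51.3, 56.8, 61.6, 73.9, 83.1.
The total first reaches 27 DD on day 4.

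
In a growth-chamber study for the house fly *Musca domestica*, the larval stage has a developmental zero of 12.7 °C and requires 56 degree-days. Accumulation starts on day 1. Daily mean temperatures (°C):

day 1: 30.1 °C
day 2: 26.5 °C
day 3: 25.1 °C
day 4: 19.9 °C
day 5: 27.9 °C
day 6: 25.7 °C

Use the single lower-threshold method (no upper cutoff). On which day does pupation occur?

day 5

Daily DD above 12.7 °C: 17.4, 13.8, 12.4, 7.2, 15.2, 13.0.
Cumulative: 17.4, 31.2, 43.6, 50.8, 66.0, 79.0.
The total first reaches 56 DD on day 5.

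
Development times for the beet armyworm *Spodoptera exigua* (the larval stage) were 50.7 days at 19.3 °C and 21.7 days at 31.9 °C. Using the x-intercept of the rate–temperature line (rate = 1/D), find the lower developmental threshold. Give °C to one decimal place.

9.9 °C

Under the model K = D·(T − T_b), so D₁·(T₁ − T_b) = D₂·(T₂ − T_b).
50.7·(19.3 − T_b) = 21.7·(31.9 − T_b)
T_b = (50.7·19.3 − 21.7·31.9) / (50.7 − 21.7) = 286.28 / 29.0 = 9.872 °C ≈ 9.9 °C.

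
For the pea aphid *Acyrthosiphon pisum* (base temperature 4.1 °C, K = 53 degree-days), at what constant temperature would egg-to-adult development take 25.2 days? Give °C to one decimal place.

Required daily accumulation = 53 / 25.2 = 2.103 DD/day.
T = T_base + 2.103 = 4.1 + 2.103 = 6.203 ≈ 6.2 °C.

6.2 °C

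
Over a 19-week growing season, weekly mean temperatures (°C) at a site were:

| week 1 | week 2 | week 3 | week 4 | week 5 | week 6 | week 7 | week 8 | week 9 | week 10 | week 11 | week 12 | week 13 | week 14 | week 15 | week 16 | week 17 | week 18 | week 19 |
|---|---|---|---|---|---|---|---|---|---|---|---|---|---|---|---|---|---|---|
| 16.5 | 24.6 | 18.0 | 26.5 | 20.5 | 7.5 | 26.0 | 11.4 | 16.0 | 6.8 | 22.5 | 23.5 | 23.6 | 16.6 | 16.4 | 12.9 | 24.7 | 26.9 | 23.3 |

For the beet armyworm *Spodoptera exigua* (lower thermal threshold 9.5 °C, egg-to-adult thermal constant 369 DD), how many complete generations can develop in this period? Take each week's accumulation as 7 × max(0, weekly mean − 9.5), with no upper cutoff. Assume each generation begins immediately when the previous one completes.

3 generations

Weekly DD (7 × max(0, T̄ − 9.5)): 49.0, 105.7, 59.5, 119.0, 77.0, 0.0, 115.5, 13.3, 45.5, 0.0, 91.0, 98.0, 98.7, 49.7, 48.3, 23.8, 106.4, 121.8, 96.6.
Season total = 1318.8 DD.
Complete generations = ⌊1318.8 / 369⌋ = 3.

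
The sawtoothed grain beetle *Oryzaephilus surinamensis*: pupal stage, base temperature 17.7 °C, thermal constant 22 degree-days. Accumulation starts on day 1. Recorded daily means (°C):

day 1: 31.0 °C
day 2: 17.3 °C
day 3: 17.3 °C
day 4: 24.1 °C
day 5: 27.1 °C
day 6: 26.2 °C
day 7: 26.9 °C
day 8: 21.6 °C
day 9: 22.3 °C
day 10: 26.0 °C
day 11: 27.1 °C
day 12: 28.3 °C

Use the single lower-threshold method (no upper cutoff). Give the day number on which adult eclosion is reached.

day 5

Daily DD above 17.7 °C: 13.3, 0.0, 0.0, 6.4, 9.4, 8.5, 9.2, 3.9, 4.6, 8.3, 9.4, 10.6.
Cumulative: 13.3, 13.3, 13.3, 19.7, 29.1, 37.6, 46.8, 50.7, 55.3, 63.6, 73.0, 83.6.
The total first reaches 22 DD on day 5.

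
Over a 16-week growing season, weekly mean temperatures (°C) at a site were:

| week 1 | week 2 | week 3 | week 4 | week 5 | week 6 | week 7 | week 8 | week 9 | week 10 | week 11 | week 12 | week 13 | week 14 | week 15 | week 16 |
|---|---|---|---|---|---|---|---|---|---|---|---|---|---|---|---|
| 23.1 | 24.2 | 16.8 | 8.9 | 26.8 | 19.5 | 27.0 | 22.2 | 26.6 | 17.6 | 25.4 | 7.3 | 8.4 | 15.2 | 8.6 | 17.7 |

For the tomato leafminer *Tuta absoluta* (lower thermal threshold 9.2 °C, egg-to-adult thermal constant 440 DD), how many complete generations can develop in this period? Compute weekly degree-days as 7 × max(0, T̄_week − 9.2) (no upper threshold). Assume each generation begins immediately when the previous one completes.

2 generations

Weekly DD (7 × max(0, T̄ − 9.2)): 97.3, 105.0, 53.2, 0.0, 123.2, 72.1, 124.6, 91.0, 121.8, 58.8, 113.4, 0.0, 0.0, 42.0, 0.0, 59.5.
Season total = 1061.9 DD.
Complete generations = ⌊1061.9 / 440⌋ = 2.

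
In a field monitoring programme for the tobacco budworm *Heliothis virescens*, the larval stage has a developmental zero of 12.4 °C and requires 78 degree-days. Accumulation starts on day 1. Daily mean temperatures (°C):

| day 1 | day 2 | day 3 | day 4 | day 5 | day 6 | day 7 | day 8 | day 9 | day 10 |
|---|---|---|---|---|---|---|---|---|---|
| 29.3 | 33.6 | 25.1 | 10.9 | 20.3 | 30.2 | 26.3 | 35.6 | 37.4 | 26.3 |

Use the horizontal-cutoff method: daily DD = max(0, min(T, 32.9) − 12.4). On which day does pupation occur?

day 7

Daily DD above 12.4 °C (capped at 20.5): 16.9, 20.5, 12.7, 0.0, 7.9, 17.8, 13.9, 20.5, 20.5, 13.9.
Cumulative: 16.9, 37.4, 50.1, 50.1, 58.0, 75.8, 89.7, 110.2, 130.7, 144.6.
The total first reaches 78 DD on day 7.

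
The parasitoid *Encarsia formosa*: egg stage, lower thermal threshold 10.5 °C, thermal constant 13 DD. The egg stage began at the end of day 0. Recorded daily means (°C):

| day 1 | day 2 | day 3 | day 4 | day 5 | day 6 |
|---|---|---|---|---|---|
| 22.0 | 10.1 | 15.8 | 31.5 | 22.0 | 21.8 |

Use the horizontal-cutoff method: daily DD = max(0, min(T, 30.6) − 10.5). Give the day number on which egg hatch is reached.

Daily DD above 10.5 °C (capped at 20.1): 11.5, 0.0, 5.3, 20.1, 11.5, 11.3.
Cumulative: 11.5, 11.5, 16.8, 36.9, 48.4, 59.7.
The total first reaches 13 DD on day 3.

day 3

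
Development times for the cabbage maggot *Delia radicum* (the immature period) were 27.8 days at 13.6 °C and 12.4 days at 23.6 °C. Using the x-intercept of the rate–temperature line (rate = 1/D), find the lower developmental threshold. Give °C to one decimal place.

Linear rate model ⇒ the product D·(T − T_b) is constant across temperatures.
27.8·(13.6 − T_b) = 12.4·(23.6 − T_b)
T_b = (27.8·13.6 − 12.4·23.6) / (27.8 − 12.4) = 85.44 / 15.4 = 5.548 °C ≈ 5.5 °C.

5.5 °C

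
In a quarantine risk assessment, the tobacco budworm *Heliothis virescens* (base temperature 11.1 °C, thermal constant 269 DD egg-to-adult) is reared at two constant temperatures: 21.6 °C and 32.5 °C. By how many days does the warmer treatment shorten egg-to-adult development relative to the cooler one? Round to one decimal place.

13.0 days

At 21.6 °C: 269 / (21.6 − 11.1) = 269 / 10.5 = 25.619 d.
At 32.5 °C: 269 / (32.5 − 11.1) = 269 / 21.4 = 12.570 d.
Difference = |25.619 − 12.570| = 13.049 ≈ 13.0 days.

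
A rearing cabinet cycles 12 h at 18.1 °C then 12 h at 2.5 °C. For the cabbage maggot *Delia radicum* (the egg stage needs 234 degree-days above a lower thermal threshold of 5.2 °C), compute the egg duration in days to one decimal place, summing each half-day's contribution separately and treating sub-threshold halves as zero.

36.3 days

Day half: max(0, 18.1 − 5.2) × 0.5 = 12.9 × 0.5 = 6.45 DD.
Night half: max(0, 2.5 − 5.2) × 0.5 = 0.0 × 0.5 = 0.00 DD.
Per 24 h: 6.45 DD/day.
Duration = 234 / 6.45 = 36.279 ≈ 36.3 days.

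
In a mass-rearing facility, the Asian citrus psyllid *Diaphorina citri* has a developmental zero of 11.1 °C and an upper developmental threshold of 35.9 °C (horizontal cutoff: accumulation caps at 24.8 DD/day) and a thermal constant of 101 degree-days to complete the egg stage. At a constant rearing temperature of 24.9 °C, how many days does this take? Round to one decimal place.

Daily accumulation = 24.9 − 11.1 = 13.8 DD/day.
Duration = 101 / 13.8 = 7.319 ≈ 7.3 days.

7.3 days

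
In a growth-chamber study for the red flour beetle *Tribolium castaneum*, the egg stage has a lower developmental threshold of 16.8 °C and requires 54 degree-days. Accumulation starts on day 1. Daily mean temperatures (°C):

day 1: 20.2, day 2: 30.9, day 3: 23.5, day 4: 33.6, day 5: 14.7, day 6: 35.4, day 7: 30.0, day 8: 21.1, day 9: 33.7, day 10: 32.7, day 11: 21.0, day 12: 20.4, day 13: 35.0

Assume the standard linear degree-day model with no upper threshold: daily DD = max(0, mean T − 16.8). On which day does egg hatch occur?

Daily DD above 16.8 °C: 3.4, 14.1, 6.7, 16.8, 0.0, 18.6, 13.2, 4.3, 16.9, 15.9, 4.2, 3.6, 18.2.
Cumulative: 3.4, 17.5, 24.2, 41.0, 41.0, 59.6, 72.8, 77.1, 94.0, 109.9, 114.1, 117.7, 135.9.
The total first reaches 54 DD on day 6.

day 6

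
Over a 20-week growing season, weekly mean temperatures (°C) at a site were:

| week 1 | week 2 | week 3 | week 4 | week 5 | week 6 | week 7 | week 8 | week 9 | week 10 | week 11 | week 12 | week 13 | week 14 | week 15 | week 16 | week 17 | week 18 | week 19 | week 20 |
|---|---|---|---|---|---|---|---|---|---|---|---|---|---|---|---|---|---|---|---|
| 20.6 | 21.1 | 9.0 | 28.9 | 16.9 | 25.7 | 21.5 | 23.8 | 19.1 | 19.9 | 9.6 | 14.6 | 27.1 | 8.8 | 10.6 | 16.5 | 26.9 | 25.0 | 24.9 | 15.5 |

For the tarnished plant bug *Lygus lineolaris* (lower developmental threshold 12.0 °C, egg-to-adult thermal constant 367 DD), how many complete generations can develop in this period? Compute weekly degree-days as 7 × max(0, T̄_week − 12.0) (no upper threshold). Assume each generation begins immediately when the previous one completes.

2 generations

Weekly DD (7 × max(0, T̄ − 12.0)): 60.2, 63.7, 0.0, 118.3, 34.3, 95.9, 66.5, 82.6, 49.7, 55.3, 0.0, 18.2, 105.7, 0.0, 0.0, 31.5, 104.3, 91.0, 90.3, 24.5.
Season total = 1092.0 DD.
Complete generations = ⌊1092.0 / 367⌋ = 2.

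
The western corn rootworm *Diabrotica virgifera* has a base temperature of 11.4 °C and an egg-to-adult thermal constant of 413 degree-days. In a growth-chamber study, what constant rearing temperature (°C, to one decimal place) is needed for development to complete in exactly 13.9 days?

Required daily accumulation = 413 / 13.9 = 29.712 DD/day.
T = T_base + 29.712 = 11.4 + 29.712 = 41.112 ≈ 41.1 °C.

41.1 °C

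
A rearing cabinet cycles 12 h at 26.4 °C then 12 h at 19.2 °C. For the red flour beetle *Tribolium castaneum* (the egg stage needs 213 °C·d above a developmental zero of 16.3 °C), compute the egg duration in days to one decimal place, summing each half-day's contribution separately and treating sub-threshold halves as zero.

32.8 days

Day half: max(0, 26.4 − 16.3) × 0.5 = 10.1 × 0.5 = 5.05 DD.
Night half: max(0, 19.2 − 16.3) × 0.5 = 2.9 × 0.5 = 1.45 DD.
Per 24 h: 6.50 DD/day.
Duration = 213 / 6.50 = 32.769 ≈ 32.8 days.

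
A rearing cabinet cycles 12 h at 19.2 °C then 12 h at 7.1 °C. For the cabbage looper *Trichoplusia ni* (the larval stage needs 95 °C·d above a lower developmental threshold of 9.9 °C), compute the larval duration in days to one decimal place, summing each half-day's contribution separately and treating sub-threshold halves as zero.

Day half: max(0, 19.2 − 9.9) × 0.5 = 9.3 × 0.5 = 4.65 DD.
Night half: max(0, 7.1 − 9.9) × 0.5 = 0.0 × 0.5 = 0.00 DD.
Per 24 h: 4.65 DD/day.
Duration = 95 / 4.65 = 20.430 ≈ 20.4 days.

20.4 days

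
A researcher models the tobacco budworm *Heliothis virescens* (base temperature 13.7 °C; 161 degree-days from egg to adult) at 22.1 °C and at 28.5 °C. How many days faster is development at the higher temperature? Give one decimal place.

8.3 days

At 22.1 °C: 161 / (22.1 − 13.7) = 161 / 8.4 = 19.167 d.
At 28.5 °C: 161 / (28.5 − 13.7) = 161 / 14.8 = 10.878 d.
Difference = |19.167 − 10.878| = 8.288 ≈ 8.3 days.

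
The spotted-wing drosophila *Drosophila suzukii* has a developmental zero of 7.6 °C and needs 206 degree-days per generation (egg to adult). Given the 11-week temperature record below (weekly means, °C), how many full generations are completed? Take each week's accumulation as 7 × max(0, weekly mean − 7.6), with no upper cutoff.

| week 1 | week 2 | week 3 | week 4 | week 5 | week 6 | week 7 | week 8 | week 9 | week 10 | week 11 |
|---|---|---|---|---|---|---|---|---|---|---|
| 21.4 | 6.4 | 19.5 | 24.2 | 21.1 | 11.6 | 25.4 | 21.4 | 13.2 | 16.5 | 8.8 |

Weekly DD (7 × max(0, T̄ − 7.6)): 96.6, 0.0, 83.3, 116.2, 94.5, 28.0, 124.6, 96.6, 39.2, 62.3, 8.4.
Season total = 749.7 DD.
Complete generations = ⌊749.7 / 206⌋ = 3.

3 generations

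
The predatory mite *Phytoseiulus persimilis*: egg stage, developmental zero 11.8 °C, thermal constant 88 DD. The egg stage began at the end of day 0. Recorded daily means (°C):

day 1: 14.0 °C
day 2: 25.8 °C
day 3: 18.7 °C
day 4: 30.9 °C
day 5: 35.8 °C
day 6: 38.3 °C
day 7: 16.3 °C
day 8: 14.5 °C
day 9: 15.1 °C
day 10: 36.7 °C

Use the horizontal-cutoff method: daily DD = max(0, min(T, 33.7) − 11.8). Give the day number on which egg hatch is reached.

Daily DD above 11.8 °C (capped at 21.9): 2.2, 14.0, 6.9, 19.1, 21.9, 21.9, 4.5, 2.7, 3.3, 21.9.
Cumulative: 2.2, 16.2, 23.1, 42.2, 64.1, 86.0, 90.5, 93.2, 96.5, 118.4.
The total first reaches 88 DD on day 7.

day 7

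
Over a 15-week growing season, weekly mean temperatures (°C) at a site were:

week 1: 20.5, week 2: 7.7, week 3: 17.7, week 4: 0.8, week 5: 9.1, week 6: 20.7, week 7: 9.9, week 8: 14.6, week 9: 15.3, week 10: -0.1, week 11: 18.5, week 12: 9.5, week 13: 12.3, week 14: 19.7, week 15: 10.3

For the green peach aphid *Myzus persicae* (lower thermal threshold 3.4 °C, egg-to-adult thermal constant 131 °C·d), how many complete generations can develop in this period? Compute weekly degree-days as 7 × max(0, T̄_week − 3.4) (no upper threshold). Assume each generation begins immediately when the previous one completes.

Weekly DD (7 × max(0, T̄ − 3.4)): 119.7, 30.1, 100.1, 0.0, 39.9, 121.1, 45.5, 78.4, 83.3, 0.0, 105.7, 42.7, 62.3, 114.1, 48.3.
Season total = 991.2 DD.
Complete generations = ⌊991.2 / 131⌋ = 7.

7 generations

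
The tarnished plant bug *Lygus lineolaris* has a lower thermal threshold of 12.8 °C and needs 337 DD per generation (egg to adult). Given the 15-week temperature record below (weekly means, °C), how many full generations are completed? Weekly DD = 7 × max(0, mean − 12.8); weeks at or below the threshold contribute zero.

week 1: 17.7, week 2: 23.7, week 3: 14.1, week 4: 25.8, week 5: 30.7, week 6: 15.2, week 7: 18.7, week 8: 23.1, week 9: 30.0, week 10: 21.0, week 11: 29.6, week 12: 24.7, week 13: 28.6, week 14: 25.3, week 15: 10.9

Weekly DD (7 × max(0, T̄ − 12.8)): 34.3, 76.3, 9.1, 91.0, 125.3, 16.8, 41.3, 72.1, 120.4, 57.4, 117.6, 83.3, 110.6, 87.5, 0.0.
Season total = 1043.0 DD.
Complete generations = ⌊1043.0 / 337⌋ = 3.

3 generations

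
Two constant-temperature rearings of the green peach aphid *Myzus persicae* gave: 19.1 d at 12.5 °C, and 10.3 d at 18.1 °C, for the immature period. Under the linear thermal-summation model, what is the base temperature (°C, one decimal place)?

Linear rate model ⇒ the product D·(T − T_b) is constant across temperatures.
19.1·(12.5 − T_b) = 10.3·(18.1 − T_b)
T_b = (19.1·12.5 − 10.3·18.1) / (19.1 − 10.3) = 52.32 / 8.8 = 5.945 °C ≈ 5.9 °C.

5.9 °C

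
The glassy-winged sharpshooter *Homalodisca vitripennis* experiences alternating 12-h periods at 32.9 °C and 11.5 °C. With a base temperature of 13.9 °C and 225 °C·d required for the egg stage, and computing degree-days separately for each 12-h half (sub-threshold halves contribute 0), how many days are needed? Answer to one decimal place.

Day half: max(0, 32.9 − 13.9) × 0.5 = 19.0 × 0.5 = 9.50 DD.
Night half: max(0, 11.5 − 13.9) × 0.5 = 0.0 × 0.5 = 0.00 DD.
Per 24 h: 9.50 DD/day.
Duration = 225 / 9.50 = 23.684 ≈ 23.7 days.

23.7 days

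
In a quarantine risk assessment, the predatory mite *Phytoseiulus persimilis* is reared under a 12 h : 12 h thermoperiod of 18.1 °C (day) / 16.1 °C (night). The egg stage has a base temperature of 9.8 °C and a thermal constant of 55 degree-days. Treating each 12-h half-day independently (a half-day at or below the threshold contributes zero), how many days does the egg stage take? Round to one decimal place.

Day half: max(0, 18.1 − 9.8) × 0.5 = 8.3 × 0.5 = 4.15 DD.
Night half: max(0, 16.1 − 9.8) × 0.5 = 6.3 × 0.5 = 3.15 DD.
Per 24 h: 7.30 DD/day.
Duration = 55 / 7.30 = 7.534 ≈ 7.5 days.

7.5 days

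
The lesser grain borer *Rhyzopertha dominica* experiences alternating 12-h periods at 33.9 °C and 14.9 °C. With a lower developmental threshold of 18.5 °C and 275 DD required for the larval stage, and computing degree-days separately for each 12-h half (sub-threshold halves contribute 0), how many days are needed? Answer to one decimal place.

Day half: max(0, 33.9 − 18.5) × 0.5 = 15.4 × 0.5 = 7.70 DD.
Night half: max(0, 14.9 − 18.5) × 0.5 = 0.0 × 0.5 = 0.00 DD.
Per 24 h: 7.70 DD/day.
Duration = 275 / 7.70 = 35.714 ≈ 35.7 days.

35.7 days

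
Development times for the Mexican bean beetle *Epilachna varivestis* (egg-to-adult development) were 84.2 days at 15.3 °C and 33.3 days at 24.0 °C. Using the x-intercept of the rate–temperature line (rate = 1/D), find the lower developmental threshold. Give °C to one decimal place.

Under the model K = D·(T − T_b), so D₁·(T₁ − T_b) = D₂·(T₂ − T_b).
84.2·(15.3 − T_b) = 33.3·(24.0 − T_b)
T_b = (84.2·15.3 − 33.3·24.0) / (84.2 − 33.3) = 489.06 / 50.9 = 9.608 °C ≈ 9.6 °C.

9.6 °C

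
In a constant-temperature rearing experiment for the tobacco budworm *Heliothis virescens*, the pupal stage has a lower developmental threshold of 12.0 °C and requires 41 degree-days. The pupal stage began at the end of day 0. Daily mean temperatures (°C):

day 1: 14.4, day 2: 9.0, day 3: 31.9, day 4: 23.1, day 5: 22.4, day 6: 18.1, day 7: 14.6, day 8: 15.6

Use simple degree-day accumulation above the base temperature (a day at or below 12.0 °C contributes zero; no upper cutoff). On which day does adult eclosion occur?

day 5

Daily DD above 12.0 °C: 2.4, 0.0, 19.9, 11.1, 10.4, 6.1, 2.6, 3.6.
Cumulative: 2.4, 2.4, 22.3, 33.4, 43.8, 49.9, 52.5, 56.1.
The total first reaches 41 DD on day 5.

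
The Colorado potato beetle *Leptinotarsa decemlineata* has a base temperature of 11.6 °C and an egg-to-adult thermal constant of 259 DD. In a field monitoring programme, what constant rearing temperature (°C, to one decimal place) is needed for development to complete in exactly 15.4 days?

28.4 °C

Required daily accumulation = 259 / 15.4 = 16.818 DD/day.
T = T_base + 16.818 = 11.6 + 16.818 = 28.418 ≈ 28.4 °C.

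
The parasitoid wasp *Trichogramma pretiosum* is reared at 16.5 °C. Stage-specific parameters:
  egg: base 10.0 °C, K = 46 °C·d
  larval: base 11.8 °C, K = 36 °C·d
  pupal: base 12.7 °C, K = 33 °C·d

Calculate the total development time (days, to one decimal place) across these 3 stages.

egg: 46 / (16.5 − 10.0) = 46 / 6.5 = 7.077 d.
larval: 36 / (16.5 − 11.8) = 36 / 4.7 = 7.660 d.
pupal: 33 / (16.5 − 12.7) = 33 / 3.8 = 8.684 d.
Sum = 23.421 ≈ 23.4 days.

23.4 days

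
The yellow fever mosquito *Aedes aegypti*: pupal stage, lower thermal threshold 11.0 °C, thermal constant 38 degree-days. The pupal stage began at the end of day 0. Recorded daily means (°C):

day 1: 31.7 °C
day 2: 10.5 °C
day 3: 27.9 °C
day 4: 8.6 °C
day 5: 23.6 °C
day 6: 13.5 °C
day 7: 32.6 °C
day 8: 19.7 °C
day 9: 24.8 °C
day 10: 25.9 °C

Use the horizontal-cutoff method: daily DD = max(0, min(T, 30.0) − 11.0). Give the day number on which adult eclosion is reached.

day 5

Daily DD above 11.0 °C (capped at 19.0): 19.0, 0.0, 16.9, 0.0, 12.6, 2.5, 19.0, 8.7, 13.8, 14.9.
Cumulative: 19.0, 19.0, 35.9, 35.9, 48.5, 51.0, 70.0, 78.7, 92.5, 107.4.
The total first reaches 38 DD on day 5.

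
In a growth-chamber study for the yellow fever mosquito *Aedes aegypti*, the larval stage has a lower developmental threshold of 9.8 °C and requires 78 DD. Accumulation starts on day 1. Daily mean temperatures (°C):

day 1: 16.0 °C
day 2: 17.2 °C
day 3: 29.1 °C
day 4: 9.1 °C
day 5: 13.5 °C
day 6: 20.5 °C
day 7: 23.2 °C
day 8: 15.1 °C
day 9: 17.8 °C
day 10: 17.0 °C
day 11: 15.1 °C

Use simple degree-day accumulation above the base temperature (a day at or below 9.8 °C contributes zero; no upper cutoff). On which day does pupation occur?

day 10

Daily DD above 9.8 °C: 6.2, 7.4, 19.3, 0.0, 3.7, 10.7, 13.4, 5.3, 8.0, 7.2, 5.3.
Cumulative: 6.2, 13.6, 32.9, 32.9, 36.6, 47.3, 60.7, 66.0, 74.0, 81.2, 86.5.
The total first reaches 78 DD on day 10.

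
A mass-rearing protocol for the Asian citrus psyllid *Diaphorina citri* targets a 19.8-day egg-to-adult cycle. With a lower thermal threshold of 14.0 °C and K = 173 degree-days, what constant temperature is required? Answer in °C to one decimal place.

Required daily accumulation = 173 / 19.8 = 8.737 DD/day.
T = T_base + 8.737 = 14.0 + 8.737 = 22.737 ≈ 22.7 °C.

22.7 °C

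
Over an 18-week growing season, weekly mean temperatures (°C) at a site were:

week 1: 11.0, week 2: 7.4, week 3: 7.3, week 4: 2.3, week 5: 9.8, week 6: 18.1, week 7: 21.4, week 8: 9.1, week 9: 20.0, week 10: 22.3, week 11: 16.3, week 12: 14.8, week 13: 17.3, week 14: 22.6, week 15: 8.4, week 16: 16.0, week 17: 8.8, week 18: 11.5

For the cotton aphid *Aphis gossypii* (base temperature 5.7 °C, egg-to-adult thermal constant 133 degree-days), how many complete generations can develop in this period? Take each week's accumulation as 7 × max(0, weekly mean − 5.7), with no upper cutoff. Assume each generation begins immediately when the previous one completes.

7 generations

Weekly DD (7 × max(0, T̄ − 5.7)): 37.1, 11.9, 11.2, 0.0, 28.7, 86.8, 109.9, 23.8, 100.1, 116.2, 74.2, 63.7, 81.2, 118.3, 18.9, 72.1, 21.7, 40.6.
Season total = 1016.4 DD.
Complete generations = ⌊1016.4 / 133⌋ = 7.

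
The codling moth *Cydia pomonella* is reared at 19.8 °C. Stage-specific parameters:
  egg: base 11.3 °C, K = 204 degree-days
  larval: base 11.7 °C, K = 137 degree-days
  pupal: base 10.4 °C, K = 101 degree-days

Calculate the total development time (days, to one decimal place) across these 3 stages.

51.7 days

egg: 204 / (19.8 − 11.3) = 204 / 8.5 = 24.000 d.
larval: 137 / (19.8 − 11.7) = 137 / 8.1 = 16.914 d.
pupal: 101 / (19.8 − 10.4) = 101 / 9.4 = 10.745 d.
Sum = 51.658 ≈ 51.7 days.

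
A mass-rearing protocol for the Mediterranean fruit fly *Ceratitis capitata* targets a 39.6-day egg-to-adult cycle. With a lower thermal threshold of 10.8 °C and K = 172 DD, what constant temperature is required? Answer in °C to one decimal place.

15.1 °C

Required daily accumulation = 172 / 39.6 = 4.343 DD/day.
T = T_base + 4.343 = 10.8 + 4.343 = 15.143 ≈ 15.1 °C.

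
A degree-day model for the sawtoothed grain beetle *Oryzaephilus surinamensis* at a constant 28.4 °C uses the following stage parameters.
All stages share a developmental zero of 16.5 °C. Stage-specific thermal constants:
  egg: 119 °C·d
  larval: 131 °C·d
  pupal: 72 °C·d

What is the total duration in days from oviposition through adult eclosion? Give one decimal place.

Daily accumulation at 28.4 °C = 28.4 − 16.5 = 11.9 DD/day.
Total K = 119 + 131 + 72 = 322 DD.
Total duration = 322 / 11.9 = 27.059 ≈ 27.1 days.

27.1 days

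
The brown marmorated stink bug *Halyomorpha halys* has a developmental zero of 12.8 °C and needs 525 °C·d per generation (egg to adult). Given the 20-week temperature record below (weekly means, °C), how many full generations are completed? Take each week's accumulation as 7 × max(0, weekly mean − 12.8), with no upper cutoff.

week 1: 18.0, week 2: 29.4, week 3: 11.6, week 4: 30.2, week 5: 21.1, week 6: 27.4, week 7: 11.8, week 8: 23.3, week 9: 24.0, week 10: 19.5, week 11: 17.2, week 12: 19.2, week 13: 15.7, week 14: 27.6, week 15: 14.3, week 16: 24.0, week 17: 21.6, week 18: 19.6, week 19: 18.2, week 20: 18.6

2 generations

Weekly DD (7 × max(0, T̄ − 12.8)): 36.4, 116.2, 0.0, 121.8, 58.1, 102.2, 0.0, 73.5, 78.4, 46.9, 30.8, 44.8, 20.3, 103.6, 10.5, 78.4, 61.6, 47.6, 37.8, 40.6.
Season total = 1109.5 DD.
Complete generations = ⌊1109.5 / 525⌋ = 2.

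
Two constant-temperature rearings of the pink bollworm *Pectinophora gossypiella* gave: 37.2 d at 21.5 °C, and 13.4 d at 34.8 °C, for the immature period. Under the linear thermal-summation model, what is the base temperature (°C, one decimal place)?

14.0 °C

Under the model K = D·(T − T_b), so D₁·(T₁ − T_b) = D₂·(T₂ − T_b).
37.2·(21.5 − T_b) = 13.4·(34.8 − T_b)
T_b = (37.2·21.5 − 13.4·34.8) / (37.2 − 13.4) = 333.48 / 23.8 = 14.012 °C ≈ 14.0 °C.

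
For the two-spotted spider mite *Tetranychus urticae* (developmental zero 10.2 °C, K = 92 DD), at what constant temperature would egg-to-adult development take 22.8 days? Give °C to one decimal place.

Required daily accumulation = 92 / 22.8 = 4.035 DD/day.
T = T_base + 4.035 = 10.2 + 4.035 = 14.235 ≈ 14.2 °C.

14.2 °C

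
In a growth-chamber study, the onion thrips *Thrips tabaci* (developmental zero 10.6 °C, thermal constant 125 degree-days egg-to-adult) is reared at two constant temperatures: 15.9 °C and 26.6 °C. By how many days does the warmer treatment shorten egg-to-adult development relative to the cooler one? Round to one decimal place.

15.8 days

At 15.9 °C: 125 / (15.9 − 10.6) = 125 / 5.3 = 23.585 d.
At 26.6 °C: 125 / (26.6 − 10.6) = 125 / 16.0 = 7.812 d.
Difference = |23.585 − 7.812| = 15.772 ≈ 15.8 days.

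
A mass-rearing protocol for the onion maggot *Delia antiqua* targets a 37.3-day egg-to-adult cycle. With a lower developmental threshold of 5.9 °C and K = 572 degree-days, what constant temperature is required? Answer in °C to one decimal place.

Required daily accumulation = 572 / 37.3 = 15.335 DD/day.
T = T_base + 15.335 = 5.9 + 15.335 = 21.235 ≈ 21.2 °C.

21.2 °C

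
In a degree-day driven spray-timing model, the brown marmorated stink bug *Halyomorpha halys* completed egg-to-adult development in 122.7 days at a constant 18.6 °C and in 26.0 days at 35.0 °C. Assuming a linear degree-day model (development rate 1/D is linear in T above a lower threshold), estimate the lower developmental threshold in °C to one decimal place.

14.2 °C

Equal thermal constants: D₁(T₁ − T_b) = D₂(T₂ − T_b).
122.7·(18.6 − T_b) = 26.0·(35.0 − T_b)
T_b = (122.7·18.6 − 26.0·35.0) / (122.7 − 26.0) = 1372.22 / 96.7 = 14.190 °C ≈ 14.2 °C.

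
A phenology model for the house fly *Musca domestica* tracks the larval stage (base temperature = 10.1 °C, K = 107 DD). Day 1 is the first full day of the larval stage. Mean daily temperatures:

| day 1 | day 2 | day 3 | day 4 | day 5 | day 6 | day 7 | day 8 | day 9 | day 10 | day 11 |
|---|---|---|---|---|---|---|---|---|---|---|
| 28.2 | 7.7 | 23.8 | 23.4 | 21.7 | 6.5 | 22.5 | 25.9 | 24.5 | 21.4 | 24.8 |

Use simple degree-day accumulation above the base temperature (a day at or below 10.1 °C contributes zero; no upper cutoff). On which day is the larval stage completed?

day 10

Daily DD above 10.1 °C: 18.1, 0.0, 13.7, 13.3, 11.6, 0.0, 12.4, 15.8, 14.4, 11.3, 14.7.
Cumulative: 18.1, 18.1, 31.8, 45.1, 56.7, 56.7, 69.1, 84.9, 99.3, 110.6, 125.3.
The total first reaches 107 DD on day 10.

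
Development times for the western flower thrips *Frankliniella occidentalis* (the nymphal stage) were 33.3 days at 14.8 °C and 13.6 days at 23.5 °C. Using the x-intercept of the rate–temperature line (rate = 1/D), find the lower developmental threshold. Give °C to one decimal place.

Equal thermal constants: D₁(T₁ − T_b) = D₂(T₂ − T_b).
33.3·(14.8 − T_b) = 13.6·(23.5 − T_b)
T_b = (33.3·14.8 − 13.6·23.5) / (33.3 − 13.6) = 173.24 / 19.7 = 8.794 °C ≈ 8.8 °C.

8.8 °C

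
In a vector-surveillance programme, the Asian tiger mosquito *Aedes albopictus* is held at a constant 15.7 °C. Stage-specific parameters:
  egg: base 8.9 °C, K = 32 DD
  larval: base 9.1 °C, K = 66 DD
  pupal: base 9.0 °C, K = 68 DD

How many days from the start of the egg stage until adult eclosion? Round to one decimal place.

egg: 32 / (15.7 − 8.9) = 32 / 6.8 = 4.706 d.
larval: 66 / (15.7 − 9.1) = 66 / 6.6 = 10.000 d.
pupal: 68 / (15.7 − 9.0) = 68 / 6.7 = 10.149 d.
Sum = 24.855 ≈ 24.9 days.

24.9 days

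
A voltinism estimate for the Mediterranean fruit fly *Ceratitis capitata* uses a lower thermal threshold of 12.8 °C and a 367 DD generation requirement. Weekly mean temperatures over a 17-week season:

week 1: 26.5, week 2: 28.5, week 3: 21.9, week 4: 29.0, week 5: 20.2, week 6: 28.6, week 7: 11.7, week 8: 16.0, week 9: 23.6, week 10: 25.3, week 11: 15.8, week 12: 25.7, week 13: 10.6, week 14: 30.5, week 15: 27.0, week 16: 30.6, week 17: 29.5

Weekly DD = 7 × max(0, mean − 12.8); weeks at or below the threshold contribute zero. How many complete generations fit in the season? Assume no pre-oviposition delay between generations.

3 generations

Weekly DD (7 × max(0, T̄ − 12.8)): 95.9, 109.9, 63.7, 113.4, 51.8, 110.6, 0.0, 22.4, 75.6, 87.5, 21.0, 90.3, 0.0, 123.9, 99.4, 124.6, 116.9.
Season total = 1306.9 DD.
Complete generations = ⌊1306.9 / 367⌋ = 3.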